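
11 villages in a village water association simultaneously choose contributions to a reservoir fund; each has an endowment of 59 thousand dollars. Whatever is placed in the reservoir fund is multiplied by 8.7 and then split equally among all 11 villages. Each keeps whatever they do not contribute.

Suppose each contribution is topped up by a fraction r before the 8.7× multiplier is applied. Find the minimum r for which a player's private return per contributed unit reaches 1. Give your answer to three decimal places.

0.264

With matching at rate r, one contributed unit becomes (1 + r) in the reservoir fund and returns 8.7 × (1 + r) / 11 to the contributor.
Setting this equal to 1: 1 + r = 11/8.7 = 1.2644.
So the minimum matching rate is r = 1.2644 − 1 = 0.264.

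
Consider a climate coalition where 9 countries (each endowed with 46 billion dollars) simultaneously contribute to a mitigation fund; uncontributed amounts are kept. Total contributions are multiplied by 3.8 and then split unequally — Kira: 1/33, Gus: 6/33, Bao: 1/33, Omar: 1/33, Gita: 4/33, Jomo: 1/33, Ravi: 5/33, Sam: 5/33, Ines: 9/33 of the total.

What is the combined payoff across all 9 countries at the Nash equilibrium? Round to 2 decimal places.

For player j, contributing a unit is worthwhile iff 3.8 × (j's share) ≥ 1, i.e. iff j's share is at least 0.2632.
Only Ines (9/33) clears that bar, contributing 46; the remaining 8 contribute 0. Total contributed: 46.
The mitigation fund pays out 3.8 × 46 = 174.80 in total (split across the unequal shares, but the aggregate is all that matters for the group sum).
The 8 free-riders keep 46 each, adding 368. Group total = 368 + 174.80 = 542.80.

542.80 billion dollars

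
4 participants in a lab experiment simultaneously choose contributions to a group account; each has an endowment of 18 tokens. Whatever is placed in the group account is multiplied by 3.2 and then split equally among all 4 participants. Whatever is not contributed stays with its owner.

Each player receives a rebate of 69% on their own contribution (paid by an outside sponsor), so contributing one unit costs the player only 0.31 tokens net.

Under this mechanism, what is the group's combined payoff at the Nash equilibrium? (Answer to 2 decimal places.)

With the mechanism, a contributed unit returns (3.2/4) / 0.31 = 2.5806 per unit of net cost to the contributor — now above 1 — so contributing fully is weakly dominant for every player.
So the Nash equilibrium is full contribution by all 4; the group earns 4 × (18 × 0.69 + 3.2 × 18) = 280.08.

280.08 tokens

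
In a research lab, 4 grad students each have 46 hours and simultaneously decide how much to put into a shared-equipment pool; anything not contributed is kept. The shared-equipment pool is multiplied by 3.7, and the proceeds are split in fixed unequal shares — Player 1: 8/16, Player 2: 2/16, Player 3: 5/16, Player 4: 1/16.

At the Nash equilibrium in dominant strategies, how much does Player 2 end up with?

88.55 hours

Player j's private return per contributed unit is 3.7 × (j's share). Contributing is weakly dominant for j when that share is at least 1/3.7 = 0.2703, and contributing 0 is dominant otherwise.
Player 1 and Player 3 clear that bar, contributing 46 each; the remaining 2 contribute 0. Total contributed: 92.
Player 2 keeps 46 and receives 3.7 × 92 × 2/16 = 42.55 from the shared-equipment pool, for a payoff of 88.55.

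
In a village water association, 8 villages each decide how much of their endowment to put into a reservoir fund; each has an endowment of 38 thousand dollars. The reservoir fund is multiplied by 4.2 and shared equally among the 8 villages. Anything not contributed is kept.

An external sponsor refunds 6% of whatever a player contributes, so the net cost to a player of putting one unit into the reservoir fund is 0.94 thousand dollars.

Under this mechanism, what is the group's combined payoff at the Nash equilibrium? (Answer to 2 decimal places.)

With the mechanism, a contributed unit returns (4.2/8) / 0.94 = 0.5585 per unit of net cost — still below 1 — so contributing 0 remains dominant for every player.
At the Nash equilibrium no one contributes; group total payoff = 8 × 38 = 304.

304.00 thousand dollars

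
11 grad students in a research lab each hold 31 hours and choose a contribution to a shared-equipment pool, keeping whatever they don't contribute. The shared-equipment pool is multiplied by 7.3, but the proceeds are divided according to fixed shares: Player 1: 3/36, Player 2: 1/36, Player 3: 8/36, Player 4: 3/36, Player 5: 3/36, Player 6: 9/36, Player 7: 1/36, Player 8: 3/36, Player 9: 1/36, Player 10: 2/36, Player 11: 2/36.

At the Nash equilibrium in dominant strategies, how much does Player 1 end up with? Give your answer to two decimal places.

A player with share s gets back 7.3·s per unit contributed, so full contribution is dominant for anyone with s > 1/7.3 = 0.1370 and zero contribution is dominant for anyone below.
Player 3 and Player 6 are above the threshold, contributing 31 each; the remaining 9 contribute 0. Total contributed: 62.
Player 1 keeps 31 and receives 7.3 × 62 × 3/36 = 37.72 from the shared-equipment pool, for a payoff of 68.72.

68.72 hours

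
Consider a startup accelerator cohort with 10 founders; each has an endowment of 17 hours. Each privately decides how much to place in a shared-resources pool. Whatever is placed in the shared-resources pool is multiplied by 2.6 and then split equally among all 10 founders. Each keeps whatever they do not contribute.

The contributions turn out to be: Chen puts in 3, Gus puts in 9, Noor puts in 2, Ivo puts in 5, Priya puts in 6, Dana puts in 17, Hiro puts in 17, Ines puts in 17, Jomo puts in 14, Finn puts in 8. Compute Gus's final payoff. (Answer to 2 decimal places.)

33.48 hours

Total contributed: 3 + 9 + 2 + 5 + 6 + 17 + 17 + 17 + 14 + 8 = 98.
Each receives 2.6 × 98 / 10 = 25.48 from the shared-resources pool.
Gus keeps 17 − 9 = 8, so Gus's payoff is 8 + 25.48 = 33.48.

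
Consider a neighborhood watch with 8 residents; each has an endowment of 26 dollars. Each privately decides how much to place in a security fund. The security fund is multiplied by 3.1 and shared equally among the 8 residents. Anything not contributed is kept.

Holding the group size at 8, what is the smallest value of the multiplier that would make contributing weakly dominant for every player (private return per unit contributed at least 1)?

A contributed unit returns (multiplier)/8 to its contributor.
This reaches 1 exactly when the multiplier is 8.

8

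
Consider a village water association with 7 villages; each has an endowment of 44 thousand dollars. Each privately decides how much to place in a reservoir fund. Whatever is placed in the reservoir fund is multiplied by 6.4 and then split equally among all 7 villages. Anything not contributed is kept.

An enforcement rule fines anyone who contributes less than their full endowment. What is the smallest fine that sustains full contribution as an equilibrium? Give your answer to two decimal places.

3.77 thousand dollars

Given the others contribute fully, the best deviation is to contribute 0 (any partial contribution still incurs the fine and gives up units whose private return 0.9143 is below 1).
Deviating from 44 to 0 saves 44 thousand dollars but forfeits the deviator's share of the drop in the reservoir fund: 6.4/7 × 44 = 40.23.
So the deviation gain is 44 − 40.23 = 3.77, and the fine must be at least 3.77 thousand dollars to wipe it out.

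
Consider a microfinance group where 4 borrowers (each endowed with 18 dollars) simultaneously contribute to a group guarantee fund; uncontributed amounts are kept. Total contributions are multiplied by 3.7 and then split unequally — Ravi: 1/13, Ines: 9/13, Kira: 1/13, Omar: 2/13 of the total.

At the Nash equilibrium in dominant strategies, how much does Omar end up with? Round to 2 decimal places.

28.25 dollars

Player j's private return per contributed unit is 3.7 × (j's share). Contributing is weakly dominant for j when that share is at least 1/3.7 = 0.2703, and contributing 0 is dominant otherwise.
Only Ines (9/13) clears that bar, contributing 18; the remaining 3 contribute 0. Total contributed: 18.
Omar keeps 18 and receives 3.7 × 18 × 2/13 = 10.25 from the group guarantee fund, for a payoff of 28.25.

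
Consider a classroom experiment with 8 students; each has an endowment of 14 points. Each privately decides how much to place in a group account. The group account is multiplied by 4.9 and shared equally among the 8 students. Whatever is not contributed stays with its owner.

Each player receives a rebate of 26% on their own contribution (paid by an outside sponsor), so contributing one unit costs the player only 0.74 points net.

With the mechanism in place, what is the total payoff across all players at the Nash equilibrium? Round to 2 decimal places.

Even with the mechanism, each unit contributed returns only (4.9/8) / 0.74 = 0.8277 per unit of net cost, so contributing nothing is still dominant.
At the Nash equilibrium no one contributes; group total payoff = 8 × 14 = 112.

112.00 points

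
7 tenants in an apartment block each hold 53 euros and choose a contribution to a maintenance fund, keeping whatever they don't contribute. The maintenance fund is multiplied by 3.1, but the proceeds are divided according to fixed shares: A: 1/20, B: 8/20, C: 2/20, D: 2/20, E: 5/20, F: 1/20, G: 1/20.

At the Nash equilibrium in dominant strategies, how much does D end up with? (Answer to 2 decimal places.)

69.43 euros

A player with share s gets back 3.1·s per unit contributed, so full contribution is dominant for anyone with s > 1/3.1 = 0.3226 and zero contribution is dominant for anyone below.
The only share above 0.3226 is B's 8/20, contributing 53; the remaining 6 contribute 0. Total contributed: 53.
D keeps 53 and receives 3.1 × 53 × 2/20 = 16.43 from the maintenance fund, for a payoff of 69.43.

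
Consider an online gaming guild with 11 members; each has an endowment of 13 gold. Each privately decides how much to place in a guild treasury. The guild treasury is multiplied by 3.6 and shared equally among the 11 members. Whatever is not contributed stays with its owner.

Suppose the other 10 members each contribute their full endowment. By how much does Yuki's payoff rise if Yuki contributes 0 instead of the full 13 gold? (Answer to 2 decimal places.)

8.75 gold

Switching from a contribution of 13 to 0 lets Yuki keep an extra 13 gold, but lowers the guild treasury by 13, which costs Yuki their own share of that drop: 3.6/11 × 13 = 4.25.
Net gain = 13 − 4.25 = 8.75. The private return per contributed unit (0.3273) is below 1, so free-riding is indeed the best response regardless of what the others do.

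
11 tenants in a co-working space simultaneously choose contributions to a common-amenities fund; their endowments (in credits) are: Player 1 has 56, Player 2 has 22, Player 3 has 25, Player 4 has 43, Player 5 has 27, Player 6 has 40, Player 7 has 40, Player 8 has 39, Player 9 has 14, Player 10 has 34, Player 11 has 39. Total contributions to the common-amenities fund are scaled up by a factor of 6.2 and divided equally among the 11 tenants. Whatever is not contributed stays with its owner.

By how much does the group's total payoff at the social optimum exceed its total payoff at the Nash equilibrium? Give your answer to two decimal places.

The private return per contributed unit is 6.2/11 = 0.5636 < 1 for every player regardless of endowment, so the Nash equilibrium is zero contribution and the group total is Σ E_j = 56 + 22 + 25 + 43 + 27 + 40 + 40 + 39 + 14 + 34 + 39 = 379.
Each contributed unit returns 6.200 to the group, so the social optimum is full contribution by everyone: group total = 6.200 × 379 = 2349.80.
Efficiency loss = (6.200 − 1) × 379 = 1970.80.

1970.80 credits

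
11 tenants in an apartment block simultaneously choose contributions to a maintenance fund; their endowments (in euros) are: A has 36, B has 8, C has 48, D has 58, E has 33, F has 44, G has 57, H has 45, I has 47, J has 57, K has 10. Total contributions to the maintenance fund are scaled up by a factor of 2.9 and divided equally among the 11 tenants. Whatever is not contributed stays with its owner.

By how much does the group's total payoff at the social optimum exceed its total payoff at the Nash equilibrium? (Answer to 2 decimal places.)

841.70 euros

The private return per contributed unit is 2.9/11 = 0.2636 < 1 for every player regardless of endowment, so the Nash equilibrium is zero contribution and the group total is Σ E_j = 36 + 8 + 48 + 58 + 33 + 44 + 57 + 45 + 47 + 57 + 10 = 443.
Each contributed unit returns 2.900 to the group, so the social optimum is full contribution by everyone: group total = 2.900 × 443 = 1284.70.
Efficiency loss = (2.900 − 1) × 443 = 841.70.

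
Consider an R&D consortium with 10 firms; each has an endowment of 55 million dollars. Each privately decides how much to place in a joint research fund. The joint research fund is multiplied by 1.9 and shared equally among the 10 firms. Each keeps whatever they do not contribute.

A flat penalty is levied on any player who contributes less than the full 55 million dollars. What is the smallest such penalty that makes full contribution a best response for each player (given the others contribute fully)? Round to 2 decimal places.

44.55 million dollars

Given the others contribute fully, the best deviation is to contribute 0 (any partial contribution still incurs the fine and gives up units whose private return 0.1900 is below 1).
Deviating from 55 to 0 saves 55 million dollars but forfeits the deviator's share of the drop in the joint research fund: 1.9/10 × 55 = 10.45.
So the deviation gain is 55 − 10.45 = 44.55, and the fine must be at least 44.55 million dollars to wipe it out.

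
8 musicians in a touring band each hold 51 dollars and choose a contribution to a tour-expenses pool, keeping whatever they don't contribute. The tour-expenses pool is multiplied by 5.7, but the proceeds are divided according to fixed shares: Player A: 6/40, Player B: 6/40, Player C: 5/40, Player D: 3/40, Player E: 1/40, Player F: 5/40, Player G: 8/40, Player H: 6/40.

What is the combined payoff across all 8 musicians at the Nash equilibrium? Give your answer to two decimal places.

647.70 dollars

Player j's private return per contributed unit is 5.7 × (j's share). Contributing is weakly dominant for j when that share is at least 1/5.7 = 0.1754, and contributing 0 is dominant otherwise.
Player G alone (share 8/40) is above the threshold, contributing 51; the remaining 7 contribute 0. Total contributed: 51.
The tour-expenses pool pays out 5.7 × 51 = 290.70 in total (split across the unequal shares, but the aggregate is all that matters for the group sum).
The 7 free-riders keep 51 each, adding 357. Group total = 357 + 290.70 = 647.70.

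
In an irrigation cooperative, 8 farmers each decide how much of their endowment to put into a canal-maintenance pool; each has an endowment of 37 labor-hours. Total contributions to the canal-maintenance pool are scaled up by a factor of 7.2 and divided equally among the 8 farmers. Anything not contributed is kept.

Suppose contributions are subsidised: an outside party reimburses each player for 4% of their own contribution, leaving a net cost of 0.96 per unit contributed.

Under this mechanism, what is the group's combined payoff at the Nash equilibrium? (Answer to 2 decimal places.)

The effective private return is (7.2/8) / 0.96 = 0.9375, which is still under 1, so the mechanism doesn't change anyone's dominant strategy: zero contribution.
Everyone keeps their endowment and the group total is 8 × 37 = 296.

296.00 labor-hours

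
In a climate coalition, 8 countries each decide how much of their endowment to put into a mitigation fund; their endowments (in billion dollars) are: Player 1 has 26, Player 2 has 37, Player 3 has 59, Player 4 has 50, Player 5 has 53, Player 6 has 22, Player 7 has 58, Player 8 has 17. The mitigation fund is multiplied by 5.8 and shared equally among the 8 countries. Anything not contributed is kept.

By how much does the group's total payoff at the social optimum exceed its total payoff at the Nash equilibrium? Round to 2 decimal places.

1545.60 billion dollars

The private return per contributed unit is 5.8/8 = 0.7250 < 1 for every player regardless of endowment, so the Nash equilibrium is zero contribution and the group total is Σ E_j = 26 + 37 + 59 + 50 + 53 + 22 + 58 + 17 = 322.
Each contributed unit returns 5.800 to the group, so the social optimum is full contribution by everyone: group total = 5.800 × 322 = 1867.60.
Efficiency loss = (5.800 − 1) × 322 = 1545.60.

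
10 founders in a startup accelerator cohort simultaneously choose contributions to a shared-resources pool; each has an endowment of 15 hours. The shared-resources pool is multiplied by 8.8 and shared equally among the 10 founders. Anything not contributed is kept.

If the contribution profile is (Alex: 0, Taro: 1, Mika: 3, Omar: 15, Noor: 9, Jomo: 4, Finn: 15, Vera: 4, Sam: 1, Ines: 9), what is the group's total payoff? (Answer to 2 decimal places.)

Total contributed: 0 + 1 + 3 + 15 + 9 + 4 + 15 + 4 + 1 + 9 = 61; total kept: 10 × 15 − 61 = 89.
The shared-resources pool pays out 8.8 × 61 = 536.80 in aggregate.
Group total = 89 + 536.80 = 625.80.

625.80 hours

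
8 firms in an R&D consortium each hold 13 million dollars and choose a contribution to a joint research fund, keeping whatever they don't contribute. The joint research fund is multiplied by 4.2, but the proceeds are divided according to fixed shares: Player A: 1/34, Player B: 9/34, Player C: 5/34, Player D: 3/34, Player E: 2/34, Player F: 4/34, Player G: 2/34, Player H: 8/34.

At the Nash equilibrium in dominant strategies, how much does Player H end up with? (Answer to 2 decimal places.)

A player with share s gets back 4.2·s per unit contributed, so full contribution is dominant for anyone with s > 1/4.2 = 0.2381 and zero contribution is dominant for anyone below.
Player B alone (share 9/34) is above the threshold, contributing 13; the remaining 7 contribute 0. Total contributed: 13.
Player H keeps 13 and receives 4.2 × 13 × 8/34 = 12.85 from the joint research fund, for a payoff of 25.85.

25.85 million dollars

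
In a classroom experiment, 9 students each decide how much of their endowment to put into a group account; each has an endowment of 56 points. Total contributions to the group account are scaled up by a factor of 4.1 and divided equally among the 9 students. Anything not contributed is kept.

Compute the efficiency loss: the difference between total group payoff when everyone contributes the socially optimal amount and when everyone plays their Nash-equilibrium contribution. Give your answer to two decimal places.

Each contributed unit returns 4.1/9 = 0.4556 to its contributor — below 1 — so contributing 0 is dominant for every player. At the Nash equilibrium everyone keeps their 56, and the group total is 9 × 56 = 504.
Each contributed unit returns 4.100 to the group as a whole (0.4556 to each of 9 players), which exceeds 1, so the social optimum is full contribution: group total = 4.100 × 504 = 2066.40.
Efficiency loss = 2066.40 − 504 = 1562.40.

1562.40 points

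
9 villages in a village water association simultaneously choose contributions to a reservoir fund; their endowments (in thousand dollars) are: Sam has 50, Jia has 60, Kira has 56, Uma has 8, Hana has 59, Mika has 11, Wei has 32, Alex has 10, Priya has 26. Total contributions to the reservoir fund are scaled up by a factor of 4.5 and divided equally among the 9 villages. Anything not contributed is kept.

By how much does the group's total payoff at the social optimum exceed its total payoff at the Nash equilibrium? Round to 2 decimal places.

1092.00 thousand dollars

The private return per contributed unit is 4.5/9 = 0.5000 < 1 for every player regardless of endowment, so the Nash equilibrium is zero contribution and the group total is Σ E_j = 50 + 60 + 56 + 8 + 59 + 11 + 32 + 10 + 26 = 312.
Each contributed unit returns 4.500 to the group, so the social optimum is full contribution by everyone: group total = 4.500 × 312 = 1404.00.
Efficiency loss = (4.500 − 1) × 312 = 1092.00.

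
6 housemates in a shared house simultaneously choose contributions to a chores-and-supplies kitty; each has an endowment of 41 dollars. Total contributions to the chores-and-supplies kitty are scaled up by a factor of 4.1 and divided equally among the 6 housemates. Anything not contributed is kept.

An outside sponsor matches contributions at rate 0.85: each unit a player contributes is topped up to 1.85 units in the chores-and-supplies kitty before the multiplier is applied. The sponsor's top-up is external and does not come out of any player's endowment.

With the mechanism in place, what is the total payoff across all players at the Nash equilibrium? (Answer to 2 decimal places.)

1865.91 dollars

With the mechanism, a contributed unit returns 4.1 × 1.85 / 6 = 1.2642 per unit of net cost to the contributor — now above 1 — so contributing fully is weakly dominant for every player.
So the Nash equilibrium is full contribution by all 6; the group earns 4.1 × 1.85 × 246 = 1865.91.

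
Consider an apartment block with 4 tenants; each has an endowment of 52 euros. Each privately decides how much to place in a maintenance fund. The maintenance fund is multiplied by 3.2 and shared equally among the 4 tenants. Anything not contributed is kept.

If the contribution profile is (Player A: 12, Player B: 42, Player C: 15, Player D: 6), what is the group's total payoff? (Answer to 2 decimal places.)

373.00 euros

Total contributed: 12 + 42 + 15 + 6 = 75; total kept: 4 × 52 − 75 = 133.
The maintenance fund pays out 3.2 × 75 = 240.00 in aggregate.
Group total = 133 + 240.00 = 373.00.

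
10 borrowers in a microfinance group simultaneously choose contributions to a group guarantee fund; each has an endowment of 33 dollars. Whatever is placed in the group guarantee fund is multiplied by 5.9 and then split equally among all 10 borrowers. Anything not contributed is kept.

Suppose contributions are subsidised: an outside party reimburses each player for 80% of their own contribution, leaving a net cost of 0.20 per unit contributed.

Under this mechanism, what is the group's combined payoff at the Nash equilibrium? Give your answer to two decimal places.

With the mechanism, a contributed unit returns (5.9/10) / 0.20 = 2.9500 per unit of net cost to the contributor — now above 1 — so contributing fully is weakly dominant for every player.
At the Nash equilibrium everyone contributes 33. Group total payoff = 10 × (33 × 0.80 + 5.9 × 33) = 2211.00.

2211.00 dollars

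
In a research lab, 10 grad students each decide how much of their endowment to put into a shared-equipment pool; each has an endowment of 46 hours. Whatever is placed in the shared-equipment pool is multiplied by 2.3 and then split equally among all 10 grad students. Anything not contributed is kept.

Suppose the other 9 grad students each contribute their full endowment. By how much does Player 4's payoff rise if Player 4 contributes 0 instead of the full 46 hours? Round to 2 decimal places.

Switching from a contribution of 46 to 0 lets Player 4 keep an extra 46 hours, but lowers the shared-equipment pool by 46, which costs Player 4 their own share of that drop: 2.3/10 × 46 = 10.58.
Net gain = 46 − 10.58 = 35.42. The private return per contributed unit (0.2300) is below 1, so free-riding is indeed the best response regardless of what the others do.

35.42 hours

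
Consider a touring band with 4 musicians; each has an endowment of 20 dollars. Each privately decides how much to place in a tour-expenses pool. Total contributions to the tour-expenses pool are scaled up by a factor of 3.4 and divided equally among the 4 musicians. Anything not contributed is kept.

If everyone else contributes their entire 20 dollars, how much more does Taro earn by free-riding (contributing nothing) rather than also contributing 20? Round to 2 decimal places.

3.00 dollars

Switching from a contribution of 20 to 0 lets Taro keep an extra 20 dollars, but lowers the tour-expenses pool by 20, which costs Taro their own share of that drop: 3.4/4 × 20 = 17.00.
Net gain = 20 − 17.00 = 3.00. The private return per contributed unit (0.8500) is below 1, so free-riding is indeed the best response regardless of what the others do.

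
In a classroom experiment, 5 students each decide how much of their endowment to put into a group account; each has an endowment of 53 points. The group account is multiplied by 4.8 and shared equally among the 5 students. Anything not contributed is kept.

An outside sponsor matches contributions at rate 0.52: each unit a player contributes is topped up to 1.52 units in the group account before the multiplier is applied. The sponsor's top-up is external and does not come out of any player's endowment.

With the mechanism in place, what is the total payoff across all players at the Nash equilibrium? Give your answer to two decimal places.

The effective private return per unit is now 4.8 × 1.52 / 5 = 1.4592 > 1, so every player's dominant strategy flips to full contribution.
So the Nash equilibrium is full contribution by all 5; the group earns 4.8 × 1.52 × 265 = 1933.44.

1933.44 points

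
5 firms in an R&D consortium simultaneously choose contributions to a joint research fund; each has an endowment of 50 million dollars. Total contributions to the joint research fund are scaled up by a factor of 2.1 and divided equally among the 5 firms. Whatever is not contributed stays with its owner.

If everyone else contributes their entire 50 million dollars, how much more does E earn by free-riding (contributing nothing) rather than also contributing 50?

Switching from a contribution of 50 to 0 lets E keep an extra 50 million dollars, but lowers the joint research fund by 50, which costs E their own share of that drop: 2.1/5 × 50 = 21.00.
Net gain = 50 − 21.00 = 29.00. The private return per contributed unit (0.4200) is below 1, so free-riding is indeed the best response regardless of what the others do.

29.00 million dollars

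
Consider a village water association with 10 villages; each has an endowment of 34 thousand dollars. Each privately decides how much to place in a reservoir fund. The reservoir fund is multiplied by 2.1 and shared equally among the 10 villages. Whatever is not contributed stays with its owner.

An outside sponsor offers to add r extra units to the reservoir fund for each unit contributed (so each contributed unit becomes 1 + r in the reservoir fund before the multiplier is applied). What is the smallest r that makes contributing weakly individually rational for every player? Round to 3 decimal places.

With matching at rate r, one contributed unit becomes (1 + r) in the reservoir fund and returns 2.1 × (1 + r) / 10 to the contributor.
Setting this equal to 1: 1 + r = 10/2.1 = 4.7619.
So the minimum matching rate is r = 4.7619 − 1 = 3.762.

3.762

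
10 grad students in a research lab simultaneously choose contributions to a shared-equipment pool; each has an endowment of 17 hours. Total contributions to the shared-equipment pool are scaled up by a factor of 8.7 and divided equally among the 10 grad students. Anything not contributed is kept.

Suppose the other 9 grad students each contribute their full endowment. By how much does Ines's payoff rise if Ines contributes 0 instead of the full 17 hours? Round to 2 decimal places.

Switching from a contribution of 17 to 0 lets Ines keep an extra 17 hours, but lowers the shared-equipment pool by 17, which costs Ines their own share of that drop: 8.7/10 × 17 = 14.79.
Net gain = 17 − 14.79 = 2.21. The private return per contributed unit (0.8700) is below 1, so free-riding is indeed the best response regardless of what the others do.

2.21 hours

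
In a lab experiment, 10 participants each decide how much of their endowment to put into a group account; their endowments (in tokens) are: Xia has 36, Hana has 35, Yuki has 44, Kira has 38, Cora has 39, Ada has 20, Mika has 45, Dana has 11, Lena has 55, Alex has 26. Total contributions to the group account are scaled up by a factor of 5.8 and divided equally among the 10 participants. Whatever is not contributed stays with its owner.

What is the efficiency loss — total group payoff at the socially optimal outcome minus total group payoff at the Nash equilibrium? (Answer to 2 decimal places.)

The private return per contributed unit is 5.8/10 = 0.5800 < 1 for every player regardless of endowment, so the Nash equilibrium is zero contribution and the group total is Σ E_j = 36 + 35 + 44 + 38 + 39 + 20 + 45 + 11 + 55 + 26 = 349.
Each contributed unit returns 5.800 to the group, so the social optimum is full contribution by everyone: group total = 5.800 × 349 = 2024.20.
Efficiency loss = (5.800 − 1) × 349 = 1675.20.

1675.20 tokens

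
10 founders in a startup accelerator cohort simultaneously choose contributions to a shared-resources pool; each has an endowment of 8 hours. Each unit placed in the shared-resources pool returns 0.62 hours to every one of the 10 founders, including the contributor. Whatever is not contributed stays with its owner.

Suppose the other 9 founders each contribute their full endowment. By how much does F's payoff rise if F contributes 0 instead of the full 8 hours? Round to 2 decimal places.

3.04 hours

Switching from a contribution of 8 to 0 lets F keep an extra 8 hours, but lowers the shared-resources pool by 8, which costs F their own share of that drop: 0.62 × 8 = 4.96.
Net gain = 8 − 4.96 = 3.04. The private return per contributed unit (0.62) is below 1, so free-riding is indeed the best response regardless of what the others do.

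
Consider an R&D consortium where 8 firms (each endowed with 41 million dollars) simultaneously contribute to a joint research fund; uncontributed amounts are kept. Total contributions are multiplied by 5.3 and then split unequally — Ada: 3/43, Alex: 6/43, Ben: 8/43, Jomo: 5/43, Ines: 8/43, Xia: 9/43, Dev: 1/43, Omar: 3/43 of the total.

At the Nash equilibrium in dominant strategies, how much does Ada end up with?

56.16 million dollars

For player j, contributing a unit is worthwhile iff 5.3 × (j's share) ≥ 1, i.e. iff j's share is at least 0.1887.
Only Xia (9/43) clears that bar, contributing 41; the remaining 7 contribute 0. Total contributed: 41.
Ada keeps 41 and receives 5.3 × 41 × 3/43 = 15.16 from the joint research fund, for a payoff of 56.16.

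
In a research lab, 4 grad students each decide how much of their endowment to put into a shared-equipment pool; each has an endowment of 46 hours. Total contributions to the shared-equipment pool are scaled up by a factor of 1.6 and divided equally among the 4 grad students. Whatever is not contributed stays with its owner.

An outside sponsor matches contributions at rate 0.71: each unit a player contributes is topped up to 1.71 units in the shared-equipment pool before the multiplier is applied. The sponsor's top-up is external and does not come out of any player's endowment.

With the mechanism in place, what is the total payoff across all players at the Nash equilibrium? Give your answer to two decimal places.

184.00 hours

Even with the mechanism, each unit contributed returns only 1.6 × 1.71 / 4 = 0.6840 per unit of net cost, so contributing nothing is still dominant.
At the Nash equilibrium no one contributes; group total payoff = 4 × 46 = 184.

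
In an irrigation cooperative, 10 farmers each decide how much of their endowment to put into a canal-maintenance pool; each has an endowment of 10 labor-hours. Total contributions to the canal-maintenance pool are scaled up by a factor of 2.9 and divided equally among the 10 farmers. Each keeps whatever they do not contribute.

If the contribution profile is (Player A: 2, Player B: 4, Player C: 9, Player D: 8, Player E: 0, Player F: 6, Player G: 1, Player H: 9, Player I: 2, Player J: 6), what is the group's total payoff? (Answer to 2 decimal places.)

Total contributed: 2 + 4 + 9 + 8 + 0 + 6 + 1 + 9 + 2 + 6 = 47; total kept: 10 × 10 − 47 = 53.
The canal-maintenance pool pays out 2.9 × 47 = 136.30 in aggregate.
Group total = 53 + 136.30 = 189.30.

189.30 labor-hours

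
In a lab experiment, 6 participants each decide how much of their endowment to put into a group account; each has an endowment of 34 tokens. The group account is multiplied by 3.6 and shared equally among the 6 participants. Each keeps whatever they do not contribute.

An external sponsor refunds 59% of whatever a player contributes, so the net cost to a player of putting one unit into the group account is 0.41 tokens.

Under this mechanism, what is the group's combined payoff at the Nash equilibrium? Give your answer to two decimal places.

Under the mechanism each unit contributed yields (3.6/6) / 0.41 = 1.4634 back to its contributor per unit of net cost, which exceeds 1, making full contribution the dominant choice for everyone.
At the Nash equilibrium everyone contributes 34. Group total payoff = 6 × (34 × 0.59 + 3.6 × 34) = 854.76.

854.76 tokens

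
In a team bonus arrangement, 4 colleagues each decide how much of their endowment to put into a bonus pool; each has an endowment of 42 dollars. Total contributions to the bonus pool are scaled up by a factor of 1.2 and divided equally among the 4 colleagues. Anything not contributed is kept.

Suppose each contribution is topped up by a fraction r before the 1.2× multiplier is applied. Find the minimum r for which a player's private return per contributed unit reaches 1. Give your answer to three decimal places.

With matching at rate r, one contributed unit becomes (1 + r) in the bonus pool and returns 1.2 × (1 + r) / 4 to the contributor.
Setting this equal to 1: 1 + r = 4/1.2 = 3.3333.
So the minimum matching rate is r = 3.3333 − 1 = 2.333.

2.333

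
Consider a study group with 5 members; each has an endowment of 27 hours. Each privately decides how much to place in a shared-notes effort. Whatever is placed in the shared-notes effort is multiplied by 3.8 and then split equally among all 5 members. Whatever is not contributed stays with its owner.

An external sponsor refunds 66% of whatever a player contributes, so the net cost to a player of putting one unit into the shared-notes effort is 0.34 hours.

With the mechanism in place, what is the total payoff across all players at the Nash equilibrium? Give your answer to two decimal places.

Under the mechanism each unit contributed yields (3.8/5) / 0.34 = 2.2353 back to its contributor per unit of net cost, which exceeds 1, making full contribution the dominant choice for everyone.
At the Nash equilibrium everyone contributes 27. Group total payoff = 5 × (27 × 0.66 + 3.8 × 27) = 602.10.

602.10 hours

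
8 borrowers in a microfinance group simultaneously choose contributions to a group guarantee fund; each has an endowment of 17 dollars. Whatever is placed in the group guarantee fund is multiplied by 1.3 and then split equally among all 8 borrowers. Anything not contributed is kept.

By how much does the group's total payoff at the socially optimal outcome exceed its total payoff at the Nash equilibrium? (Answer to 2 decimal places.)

40.80 dollars

Each contributed unit returns 1.3/8 = 0.1625 to its contributor — below 1 — so contributing 0 is dominant for every player. At the Nash equilibrium everyone keeps their 17, and the group total is 8 × 17 = 136.
Each contributed unit returns 1.300 to the group as a whole (0.1625 to each of 8 players), which exceeds 1, so the social optimum is full contribution: group total = 1.300 × 136 = 176.80.
Efficiency loss = 176.80 − 136 = 40.80.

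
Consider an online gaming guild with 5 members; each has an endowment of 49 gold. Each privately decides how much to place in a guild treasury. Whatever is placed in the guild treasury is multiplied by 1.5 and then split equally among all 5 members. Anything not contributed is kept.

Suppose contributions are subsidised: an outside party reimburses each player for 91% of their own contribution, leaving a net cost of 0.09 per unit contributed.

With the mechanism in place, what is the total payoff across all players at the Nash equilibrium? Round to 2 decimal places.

590.45 gold

The effective private return per unit is now (1.5/5) / 0.09 = 3.3333 > 1, so every player's dominant strategy flips to full contribution.
So the Nash equilibrium is full contribution by all 5; the group earns 5 × (49 × 0.91 + 1.5 × 49) = 590.45.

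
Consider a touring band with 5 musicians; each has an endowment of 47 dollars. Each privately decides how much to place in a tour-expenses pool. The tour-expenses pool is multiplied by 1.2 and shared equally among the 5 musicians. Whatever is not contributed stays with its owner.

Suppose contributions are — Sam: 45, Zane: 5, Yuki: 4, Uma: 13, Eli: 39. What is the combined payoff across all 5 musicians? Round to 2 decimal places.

256.20 dollars

Total contributed: 45 + 5 + 4 + 13 + 39 = 106; total kept: 5 × 47 − 106 = 129.
The tour-expenses pool pays out 1.2 × 106 = 127.20 in aggregate.
Group total = 129 + 127.20 = 256.20.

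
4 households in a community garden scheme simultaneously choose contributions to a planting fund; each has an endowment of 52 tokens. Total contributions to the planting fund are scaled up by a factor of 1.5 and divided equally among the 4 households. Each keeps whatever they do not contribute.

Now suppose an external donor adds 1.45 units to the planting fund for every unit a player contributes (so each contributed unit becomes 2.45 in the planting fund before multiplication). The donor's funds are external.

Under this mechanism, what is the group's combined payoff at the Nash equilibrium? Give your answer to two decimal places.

With the mechanism, a contributed unit returns 1.5 × 2.45 / 4 = 0.9188 per unit of net cost — still below 1 — so contributing 0 remains dominant for every player.
Everyone keeps their endowment and the group total is 4 × 52 = 208.

208.00 tokens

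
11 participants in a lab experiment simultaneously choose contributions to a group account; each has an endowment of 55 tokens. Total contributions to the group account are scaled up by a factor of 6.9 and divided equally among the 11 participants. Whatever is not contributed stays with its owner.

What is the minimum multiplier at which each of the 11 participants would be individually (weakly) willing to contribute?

A contributed unit returns (multiplier)/11 to its contributor.
This reaches 1 exactly when the multiplier is 11.

11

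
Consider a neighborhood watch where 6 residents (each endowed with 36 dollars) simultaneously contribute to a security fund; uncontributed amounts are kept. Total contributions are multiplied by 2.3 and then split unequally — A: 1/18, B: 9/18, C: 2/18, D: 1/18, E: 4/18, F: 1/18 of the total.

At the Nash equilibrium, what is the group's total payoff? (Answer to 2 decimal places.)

Player j's private return per contributed unit is 2.3 × (j's share). Contributing is weakly dominant for j when that share is at least 1/2.3 = 0.4348, and contributing 0 is dominant otherwise.
Only B (9/18) clears that bar, contributing 36; the remaining 5 contribute 0. Total contributed: 36.
The security fund pays out 2.3 × 36 = 82.80 in total (split across the unequal shares, but the aggregate is all that matters for the group sum).
The 5 free-riders keep 36 each, adding 180. Group total = 180 + 82.80 = 262.80.

262.80 dollars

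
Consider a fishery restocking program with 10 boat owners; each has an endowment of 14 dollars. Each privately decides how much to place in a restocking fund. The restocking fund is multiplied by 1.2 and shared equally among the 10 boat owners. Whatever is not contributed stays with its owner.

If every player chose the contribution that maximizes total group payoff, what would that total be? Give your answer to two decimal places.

168.00 dollars

Each contributed unit returns 1.200 to the group as a whole (0.1200 to each of 10 players), which exceeds 1, so the social optimum is full contribution: group total = 1.200 × 140 = 168.00.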